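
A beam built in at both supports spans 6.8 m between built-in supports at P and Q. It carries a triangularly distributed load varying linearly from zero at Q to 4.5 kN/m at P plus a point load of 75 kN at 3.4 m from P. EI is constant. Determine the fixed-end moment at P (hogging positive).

Take the two fixed-end moments M_P, M_Q as redundants; the released structure is the simple span PQ.
On the primary (simply-supported) span, the end slopes from the loading are:
  at P: triangular load, peak 4.5: w₀L³/(45EI) = 31.44/EI
  at Q: triangular load, peak 4.5: 7w₀L³/(360EI) = 27.51/EI
  at P: point load 75 at a = 3.4: Pab(L + b)/(6LEI) = 216.8/EI
  at Q: point load 75 at a = 3.4: Pab(L + a)/(6LEI) = 216.8/EI
  θ_P0 = 248.2/EI,  θ_Q0 = 244.3/EI
Flexibility coefficients: a unit moment at one end gives L/(3EI) there and L/(6EI) at the far end, so f₁₁ = f₂₂ = 2.267/EI and f₁₂ = f₂₁ = 1.133/EI.
Compatibility — zero rotation at each built-in end:
  2.267 M_P + 1.133 M_Q = 248.2
  1.133 M_P + 2.267 M_Q = 244.3
Solving the pair gives M_P = 74.15 kN·m and M_Q = 70.69 kN·m (hogging).

M_P = 74.15 kN·m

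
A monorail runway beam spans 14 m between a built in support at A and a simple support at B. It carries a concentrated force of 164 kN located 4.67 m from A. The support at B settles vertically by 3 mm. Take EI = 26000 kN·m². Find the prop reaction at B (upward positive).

Remove the prop at B; the released (primary) structure is a cantilever built in at A.
Free-end deflection of the primary structure under the applied loading (downward +):
  point load 164 at a = 4.67: Pa²(3L − a)/(6EI) = 22253/EI
Flexibility coefficient — unit upward force at B: δ_{BB} = L³/(3EI) = 914.7/EI.
With EI = 26000 kN·m²: δ_0 = 0.85588 m and δ_{BB} = 0.035179 m/kN.
Compatibility — the beam at B must follow the support down by 0.003 m: δ_0 − R_B·δ_{BB} = 0.003, so R_B = (0.85588 − 0.003)/0.035179 = 24.24 kN.

R_B = 24.24 kN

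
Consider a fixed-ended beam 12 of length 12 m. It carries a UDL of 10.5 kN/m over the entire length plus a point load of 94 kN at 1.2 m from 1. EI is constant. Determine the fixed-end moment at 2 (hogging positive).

Take the two fixed-end moments M_1, M_2 as redundants; the released structure is the simple span 12.
On the primary (simply-supported) span, the end slopes from the loading are:
  at 1: UDL 10.5: wL³/(24EI) = 756/EI
  at 2: UDL 10.5: wL³/(24EI) = 756/EI
  at 1: point load 94 at a = 1.2: Pab(L + b)/(6LEI) = 385.8/EI
  at 2: point load 94 at a = 1.2: Pab(L + a)/(6LEI) = 223.3/EI
  θ_10 = 1142/EI,  θ_20 = 979.3/EI
Flexibility coefficients: a unit moment at one end gives L/(3EI) there and L/(6EI) at the far end, so f₁₁ = f₂₂ = 4/EI and f₁₂ = f₂₁ = 2/EI.
Compatibility — zero rotation at each built-in end:
  4 M_1 + 2 M_2 = 1142
  2 M_1 + 4 M_2 = 979.3
Solving the pair gives M_1 = 217.4 kN·m and M_2 = 136.2 kN·m (hogging).

M_2 = 136.2 kN·m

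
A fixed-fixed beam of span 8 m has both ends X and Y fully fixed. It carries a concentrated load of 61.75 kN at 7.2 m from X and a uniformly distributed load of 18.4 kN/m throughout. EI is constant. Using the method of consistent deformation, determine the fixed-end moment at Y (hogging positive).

Release both end moments; the primary structure is a simply-supported span XY with redundants M_X and M_Y.
On the primary (simply-supported) span, the end slopes from the loading are:
  at X: point load 61.75 at a = 7.2: Pab(L + b)/(6LEI) = 65.21/EI
  at Y: point load 61.75 at a = 7.2: Pab(L + a)/(6LEI) = 112.6/EI
  at X: UDL 18.4: wL³/(24EI) = 392.5/EI
  at Y: UDL 18.4: wL³/(24EI) = 392.5/EI
  θ_X0 = 457.7/EI,  θ_Y0 = 505.2/EI
Flexibility coefficients: a unit moment at one end gives L/(3EI) there and L/(6EI) at the far end, so f₁₁ = f₂₂ = 2.667/EI and f₁₂ = f₂₁ = 1.333/EI.
Compatibility — zero rotation at each built-in end:
  2.667 M_X + 1.333 M_Y = 457.7
  1.333 M_X + 2.667 M_Y = 505.2
Solving the pair gives M_X = 102.6 kN·m and M_Y = 138.1 kN·m (hogging).

M_Y = 138.1 kN·m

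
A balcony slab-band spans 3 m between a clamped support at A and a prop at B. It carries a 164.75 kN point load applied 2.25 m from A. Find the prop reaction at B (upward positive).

Remove the prop at B; the released (primary) structure is a cantilever built in at A.
Downward deflection at the released point B due to the loads:
  point load 164.75 at a = 2.25: Pa²(3L − a)/(6EI) = 938.3/EI
Flexibility coefficient — unit upward force at B: δ_{BB} = L³/(3EI) = 9/EI.
Compatibility at B: δ_0 − R_B·δ_{BB} = 0, so R_B = 938.3/9 = 104.3 kN.

R_B = 104.3 kN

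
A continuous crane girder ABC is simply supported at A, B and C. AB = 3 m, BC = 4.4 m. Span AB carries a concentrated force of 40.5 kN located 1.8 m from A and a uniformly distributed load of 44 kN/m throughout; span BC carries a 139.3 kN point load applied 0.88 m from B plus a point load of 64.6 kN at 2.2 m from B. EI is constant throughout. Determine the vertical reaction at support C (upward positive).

Insert a hinge at B; M_B is the redundant, and each span becomes simply supported.
Discontinuity in slope at B on the released structure — sum the simple-span end rotations:
  span AB: point load 40.5 at a = 1.8: Pab(L + a)/(6LEI) = 23.33/EI
  span AB: UDL 44: wL³/(24EI) = 49.5/EI
  span BC: point load 139.3 at a = 0.88: Pab(L + b)/(6LEI) = 129.4/EI
  span BC: point load 64.6 at a = 2.2: Pab(L + b)/(6LEI) = 78.17/EI
  relative rotation θ_0 = (72.83 + 207.6)/EI = 280.4/EI
A unit hogging moment at B produces rotation L₁/(3EI) + L₂/(3EI) = 2.467/EI.
Slope continuity at B: θ_0 = M_B·2.467/EI, so M_B = 280.4/2.467 = 113.7 kN·m (hogging).
Span BC, ΣM about C: R_B^{BC}·4.4 = 632.5 + 113.7, so R_B^{BC} = 169.6 kN and R_C = 203.9 − 169.6 = 34.32 kN.

R_C = 34.32 kN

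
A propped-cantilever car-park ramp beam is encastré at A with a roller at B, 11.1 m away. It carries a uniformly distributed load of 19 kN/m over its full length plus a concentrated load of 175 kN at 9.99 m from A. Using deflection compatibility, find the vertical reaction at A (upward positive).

R_A = 158 kN

Release the roller at B. Primary structure: cantilever fixed at A.
Downward deflection at the released point B due to the loads:
  UDL 19: wL⁴/(8EI) = 36054/EI
  point load 175 at a = 9.99: Pa²(3L − a)/(6EI) = 67852/EI
  δ_0 = 103906/EI
Flexibility coefficient — unit upward force at B: δ_{BB} = L³/(3EI) = 455.9/EI.
The prop prevents deflection at B: R_B = δ_0/δ_{BB} = 103906/455.9 = 227.9 kN.
Vertical equilibrium: R_A = ΣP − R_B = 385.9 − 227.9 = 158 kN.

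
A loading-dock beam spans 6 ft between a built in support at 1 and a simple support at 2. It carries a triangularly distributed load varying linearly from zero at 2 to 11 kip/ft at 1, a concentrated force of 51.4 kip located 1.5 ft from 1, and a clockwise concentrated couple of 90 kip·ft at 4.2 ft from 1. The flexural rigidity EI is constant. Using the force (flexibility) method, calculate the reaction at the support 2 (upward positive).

Remove the prop at 2; the released (primary) structure is a cantilever built in at 1.
Free-end deflection of the primary structure under the applied loading (downward +):
  triangular load, peak 11 at the fixed end: w₀L⁴/(30EI) = 475.2/EI
  point load 51.4 at a = 1.5: Pa²(3L − a)/(6EI) = 318/EI
  clockwise couple 90 at a = 4.2: M₀a(2L − a)/(2EI) = 1474/EI
  δ_0 = 2267/EI
Tip deflection under a unit load at 2: L³/(3EI) = 72/EI.
The prop prevents deflection at 2: R_2 = δ_0/δ_{22} = 2267/72 = 31.49 kip.

R_2 = 31.49 kip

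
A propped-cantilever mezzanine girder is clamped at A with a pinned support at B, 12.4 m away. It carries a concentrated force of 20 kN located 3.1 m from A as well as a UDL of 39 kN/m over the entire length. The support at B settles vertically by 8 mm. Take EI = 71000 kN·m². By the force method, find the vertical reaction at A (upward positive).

Choose R_B as the redundant. The primary structure is the cantilever fixed at A.
Primary-structure tip deflection at B by superposition:
  point load 20 at a = 3.1: Pa²(3L − a)/(6EI) = 1092/EI
  UDL 39: wL⁴/(8EI) = 115255/EI
  δ_0 = 116348/EI
Tip deflection under a unit load at B: L³/(3EI) = 635.5/EI.
With EI = 71000 kN·m²: δ_0 = 1.6387 m and δ_{BB} = 0.008951 m/kN.
Compatibility — the beam at B must follow the support down by 0.008 m: δ_0 − R_B·δ_{BB} = 0.008, so R_B = (1.6387 − 0.008)/0.008951 = 182.2 kN.
Vertical equilibrium: R_A = ΣP − R_B = 503.6 − 182.2 = 321.4 kN.

R_A = 321.4 kN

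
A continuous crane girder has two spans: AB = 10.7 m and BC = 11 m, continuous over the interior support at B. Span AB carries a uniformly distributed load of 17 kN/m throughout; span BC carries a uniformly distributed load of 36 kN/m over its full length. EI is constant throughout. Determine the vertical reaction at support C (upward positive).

Take M_B as the redundant. Released structure: two simple spans AB and BC with a hinge at B.
Discontinuity in slope at B on the released structure — sum the simple-span end rotations:
  span AB: UDL 17: wL³/(24EI) = 867.7/EI
  span BC: UDL 36: wL³/(24EI) = 1996/EI
  relative rotation θ_0 = (867.7 + 1996)/EI = 2864/EI
A unit hogging moment at B produces rotation L₁/(3EI) + L₂/(3EI) = 7.233/EI.
Slope continuity at B: θ_0 = M_B·7.233/EI, so M_B = 2864/7.233 = 396 kN·m (hogging).
Span BC, ΣM about C: R_B^{BC}·11 = 2178 + 396, so R_B^{BC} = 234 kN and R_C = 396 − 234 = 162 kN.

R_C = 162 kN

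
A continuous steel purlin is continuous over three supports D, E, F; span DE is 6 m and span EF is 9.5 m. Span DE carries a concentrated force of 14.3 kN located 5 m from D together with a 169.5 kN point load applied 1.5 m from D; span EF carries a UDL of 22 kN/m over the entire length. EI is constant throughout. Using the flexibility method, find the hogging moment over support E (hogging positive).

Release continuity at E by inserting a hinge; the redundant is the internal moment M_E. The primary structure is two simply-supported spans DE and EF.
Rotations at E on the released spans (each span's end-slope, ×1/EI):
  span DE: point load 14.3 at a = 5: Pab(L + a)/(6LEI) = 21.85/EI
  span DE: point load 169.5 at a = 1.5: Pab(L + a)/(6LEI) = 238.4/EI
  span EF: UDL 22: wL³/(24EI) = 785.9/EI
  relative rotation θ_0 = (260.2 + 785.9)/EI = 1046/EI
A unit hogging moment at E produces rotation L₁/(3EI) + L₂/(3EI) = 5.167/EI.
Slope continuity at E: θ_0 = M_E·5.167/EI, so M_E = 1046/5.167 = 202.5 kN·m (hogging).

M_E = 202.5 kN·m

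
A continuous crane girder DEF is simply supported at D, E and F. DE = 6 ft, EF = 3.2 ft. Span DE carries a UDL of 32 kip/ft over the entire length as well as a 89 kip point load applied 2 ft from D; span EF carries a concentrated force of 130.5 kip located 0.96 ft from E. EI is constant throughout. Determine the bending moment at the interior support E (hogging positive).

Insert a hinge at E; M_E is the redundant, and each span becomes simply supported.
Rotations at E on the released spans (each span's end-slope, ×1/EI):
  span DE: UDL 32: wL³/(24EI) = 288/EI
  span DE: point load 89 at a = 2: Pab(L + a)/(6LEI) = 158.2/EI
  span EF: point load 130.5 at a = 0.96: Pab(L + b)/(6LEI) = 79.51/EI
  relative rotation θ_0 = (446.2 + 79.51)/EI = 525.7/EI
A unit hogging moment at E produces rotation L₁/(3EI) + L₂/(3EI) = 3.067/EI.
Slope continuity at E: θ_0 = M_E·3.067/EI, so M_E = 525.7/3.067 = 171.4 kip·ft (hogging).

M_E = 171.4 kip·ft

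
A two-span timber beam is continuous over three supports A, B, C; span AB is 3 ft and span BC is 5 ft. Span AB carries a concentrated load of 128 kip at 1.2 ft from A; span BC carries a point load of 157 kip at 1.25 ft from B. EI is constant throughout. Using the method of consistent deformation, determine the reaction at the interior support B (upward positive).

Release continuity at B by inserting a hinge; the redundant is the internal moment M_B. The primary structure is two simply-supported spans AB and BC.
Discontinuity in slope at B on the released structure — sum the simple-span end rotations:
  span AB: point load 128 at a = 1.2: Pab(L + a)/(6LEI) = 64.51/EI
  span BC: point load 157 at a = 1.25: Pab(L + b)/(6LEI) = 214.6/EI
  relative rotation θ_0 = (64.51 + 214.6)/EI = 279.2/EI
A unit hogging moment at B produces rotation L₁/(3EI) + L₂/(3EI) = 2.667/EI.
Slope continuity at B: θ_0 = M_B·2.667/EI, so M_B = 279.2/2.667 = 104.7 kip·ft (hogging).
Span AB, ΣM about A with M_B applied at B: R_B^{AB}·3 = 153.6 + 104.7, so R_B^{AB} = 86.1 kip and R_A = 128 − 86.1 = 41.9 kip.
Span BC, ΣM about C: R_B^{BC}·5 = 588.8 + 104.7, so R_B^{BC} = 138.7 kip and R_C = 157 − 138.7 = 18.31 kip.
R_B = 86.1 + 138.7 = 224.8 kip.

R_B = 224.8 kip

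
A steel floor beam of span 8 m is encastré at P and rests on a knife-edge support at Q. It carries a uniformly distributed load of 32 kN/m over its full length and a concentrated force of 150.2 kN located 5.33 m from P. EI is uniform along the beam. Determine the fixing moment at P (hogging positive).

M_P = 434.2 kN·m

Release the roller at Q. Primary structure: cantilever fixed at P.
Downward deflection at the released point Q due to the loads:
  UDL 32: wL⁴/(8EI) = 16384/EI
  point load 150.2 at a = 5.33: Pa²(3L − a)/(6EI) = 13278/EI
  δ_0 = 29662/EI
Tip deflection under a unit load at Q: L³/(3EI) = 170.7/EI.
Compatibility at Q: δ_0 − R_Q·δ_{QQ} = 0, so R_Q = 29662/170.7 = 173.8 kN.
Moment equilibrium about P: M_P = Σ(load moments about P) − R_Q·L = 1825 − 173.8×8 = 434.2 kN·m.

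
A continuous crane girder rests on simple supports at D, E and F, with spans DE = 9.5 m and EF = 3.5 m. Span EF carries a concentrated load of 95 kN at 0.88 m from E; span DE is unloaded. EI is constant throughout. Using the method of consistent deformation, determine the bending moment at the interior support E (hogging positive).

Insert a hinge at E; M_E is the redundant, and each span becomes simply supported.
End slopes at the hinge E, treating each span as simply supported:
  span EF: point load 95 at a = 0.88: Pab(L + b)/(6LEI) = 63.83/EI
  relative rotation θ_0 = (0 + 63.83)/EI = 63.83/EI
A unit hogging moment at E produces rotation L₁/(3EI) + L₂/(3EI) = 4.333/EI.
Slope continuity at E: θ_0 = M_E·4.333/EI, so M_E = 63.83/4.333 = 14.73 kN·m (hogging).

M_E = 14.73 kN·m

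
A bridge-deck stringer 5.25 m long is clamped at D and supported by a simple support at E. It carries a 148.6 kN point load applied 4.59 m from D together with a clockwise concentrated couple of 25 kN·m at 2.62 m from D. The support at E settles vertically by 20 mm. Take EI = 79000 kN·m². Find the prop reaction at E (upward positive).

Remove the prop at E; the released (primary) structure is a cantilever built in at D.
Downward deflection at the released point E due to the loads:
  point load 148.6 at a = 4.59: Pa²(3L − a)/(6EI) = 5823/EI
  clockwise couple 25 at a = 2.62: M₀a(2L − a)/(2EI) = 258.1/EI
  δ_0 = 6081/EI
Tip deflection under a unit load at E: L³/(3EI) = 48.23/EI.
With EI = 79000 kN·m²: δ_0 = 0.076977 m and δ_{EE} = 0.000611 m/kN.
Compatibility — the beam at E must follow the support down by 0.02 m: δ_0 − R_E·δ_{EE} = 0.02, so R_E = (0.076977 − 0.02)/0.000611 = 93.32 kN.

R_E = 93.32 kN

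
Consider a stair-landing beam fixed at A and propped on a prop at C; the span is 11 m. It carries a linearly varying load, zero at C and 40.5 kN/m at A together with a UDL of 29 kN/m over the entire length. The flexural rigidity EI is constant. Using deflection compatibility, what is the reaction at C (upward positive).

Choose R_C as the redundant. The primary structure is the cantilever fixed at A.
Deflection at C on the released cantilever, summing each load's contribution:
  triangular load, peak 40.5 at the fixed end: w₀L⁴/(30EI) = 19765/EI
  UDL 29: wL⁴/(8EI) = 53074/EI
  δ_0 = 72839/EI
Tip deflection under a unit load at C: L³/(3EI) = 443.7/EI.
Compatibility at C: δ_0 − R_C·δ_{CC} = 0, so R_C = 72839/443.7 = 164.2 kN.

R_C = 164.2 kN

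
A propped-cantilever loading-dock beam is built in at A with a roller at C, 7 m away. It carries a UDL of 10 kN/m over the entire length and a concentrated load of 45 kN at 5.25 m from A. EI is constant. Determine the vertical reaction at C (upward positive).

R_C = 54.73 kN

Release the roller at C. Primary structure: cantilever fixed at A.
Deflection at C on the released cantilever, summing each load's contribution:
  UDL 10: wL⁴/(8EI) = 3001/EI
  point load 45 at a = 5.25: Pa²(3L − a)/(6EI) = 3256/EI
  δ_0 = 6257/EI
Flexibility coefficient — unit upward force at C: δ_{CC} = L³/(3EI) = 114.3/EI.
Compatibility at C: δ_0 − R_C·δ_{CC} = 0, so R_C = 6257/114.3 = 54.73 kN.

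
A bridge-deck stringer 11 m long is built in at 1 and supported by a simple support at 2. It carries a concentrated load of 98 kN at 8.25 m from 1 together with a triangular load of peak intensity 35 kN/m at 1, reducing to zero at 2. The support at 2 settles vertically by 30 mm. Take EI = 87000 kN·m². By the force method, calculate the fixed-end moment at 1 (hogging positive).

M_1 = 473.4 kN·m

Take the reaction at 2 as the redundant and release it; the primary structure is a cantilever fixed at 1.
Free-end deflection of the primary structure under the applied loading (downward +):
  point load 98 at a = 8.25: Pa²(3L − a)/(6EI) = 27514/EI
  triangular load, peak 35 at the fixed end: w₀L⁴/(30EI) = 17081/EI
  δ_0 = 44595/EI
Tip deflection under a unit load at 2: L³/(3EI) = 443.7/EI.
With EI = 87000 kN·m²: δ_0 = 0.51259 m and δ_{22} = 0.0051 m/kN.
Compatibility — the beam at 2 must follow the support down by 0.03 m: δ_0 − R_2·δ_{22} = 0.03, so R_2 = (0.51259 − 0.03)/0.0051 = 94.63 kN.
Moment equilibrium about 1: M_1 = Σ(load moments about 1) − R_2·L = 1514 − 94.63×11 = 473.4 kN·m.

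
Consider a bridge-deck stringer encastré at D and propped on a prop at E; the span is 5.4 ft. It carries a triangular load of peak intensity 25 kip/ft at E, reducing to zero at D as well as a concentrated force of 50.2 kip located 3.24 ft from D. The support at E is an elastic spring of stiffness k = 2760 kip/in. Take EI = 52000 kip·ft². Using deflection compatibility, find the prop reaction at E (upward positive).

Take the reaction at E as the redundant and release it; the primary structure is a cantilever fixed at D.
Deflection at E on the released cantilever, summing each load's contribution:
  triangular load, peak 25 at the free end: 11w₀L⁴/(120EI) = 1949/EI
  point load 50.2 at a = 3.24: Pa²(3L − a)/(6EI) = 1138/EI
  δ_0 = 3087/EI
Flexibility coefficient — unit upward force at E: δ_{EE} = L³/(3EI) = 52.49/EI.
With EI = 52000 kip·ft²: δ_0 = 0.059363 ft and δ_{EE} = 0.001009 ft/kip.
Compatibility — the spring shortens by R_E/k under the reaction it provides: δ_0 − R_E·δ_{EE} = R_E/k. With 1/k = 1/(2760×12) ft/kip = 0.00003 ft/kip, R_E = δ_0 / (δ_{EE} + 1/k) = 0.059363 / (0.001009 + 0.00003) = 57.1 kip.

R_E = 57.1 kip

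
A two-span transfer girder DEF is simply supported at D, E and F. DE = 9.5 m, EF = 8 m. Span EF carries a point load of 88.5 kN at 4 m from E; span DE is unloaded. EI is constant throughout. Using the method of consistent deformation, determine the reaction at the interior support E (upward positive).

Release continuity at E by inserting a hinge; the redundant is the internal moment M_E. The primary structure is two simply-supported spans DE and EF.
End slopes at the hinge E, treating each span as simply supported:
  span EF: point load 88.5 at a = 4: Pab(L + b)/(6LEI) = 354/EI
  relative rotation θ_0 = (0 + 354)/EI = 354/EI
A unit hogging moment at E produces rotation L₁/(3EI) + L₂/(3EI) = 5.833/EI.
Slope continuity at E: θ_0 = M_E·5.833/EI, so M_E = 354/5.833 = 60.69 kN·m (hogging).
Span DE, ΣM about D with M_E applied at E: R_E^{DE}·9.5 = 0 + 60.69, so R_E^{DE} = 6.388 kN and R_D = 0 − 6.388 = -6.388 kN.
Span EF, ΣM about F: R_E^{EF}·8 = 354 + 60.69, so R_E^{EF} = 51.84 kN and R_F = 88.5 − 51.84 = 36.66 kN.
R_E = 6.388 + 51.84 = 58.22 kN.

R_E = 58.22 kN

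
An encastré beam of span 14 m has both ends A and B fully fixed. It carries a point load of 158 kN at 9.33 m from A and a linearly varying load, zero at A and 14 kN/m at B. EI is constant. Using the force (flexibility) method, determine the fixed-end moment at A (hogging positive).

M_A = 255.5 kN·m

Release both end moments; the primary structure is a simply-supported span AB with redundants M_A and M_B.
Simple-span end rotations at A and B under the given loads:
  at A: point load 158 at a = 9.33: Pab(L + b)/(6LEI) = 1530/EI
  at B: point load 158 at a = 9.33: Pab(L + a)/(6LEI) = 1912/EI
  at A: triangular load, peak 14: 7w₀L³/(360EI) = 747/EI
  at B: triangular load, peak 14: w₀L³/(45EI) = 853.7/EI
  θ_A0 = 2277/EI,  θ_B0 = 2766/EI
Flexibility coefficients: a unit moment at one end gives L/(3EI) there and L/(6EI) at the far end, so f₁₁ = f₂₂ = 4.667/EI and f₁₂ = f₂₁ = 2.333/EI.
Compatibility — zero rotation at each built-in end:
  4.667 M_A + 2.333 M_B = 2277
  2.333 M_A + 4.667 M_B = 2766
Solving the pair gives M_A = 255.5 kN·m and M_B = 464.9 kN·m (hogging).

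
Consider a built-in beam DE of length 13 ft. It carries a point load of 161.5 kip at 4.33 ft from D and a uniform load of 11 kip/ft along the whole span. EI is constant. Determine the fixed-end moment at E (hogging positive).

Release both end moments; the primary structure is a simply-supported span DE with redundants M_D and M_E.
On the primary (simply-supported) span, the end slopes from the loading are:
  at D: point load 161.5 at a = 4.33: Pab(L + b)/(6LEI) = 1684/EI
  at E: point load 161.5 at a = 4.33: Pab(L + a)/(6LEI) = 1347/EI
  at D: UDL 11: wL³/(24EI) = 1007/EI
  at E: UDL 11: wL³/(24EI) = 1007/EI
  θ_D0 = 2691/EI,  θ_E0 = 2354/EI
Flexibility coefficients: a unit moment at one end gives L/(3EI) there and L/(6EI) at the far end, so f₁₁ = f₂₂ = 4.333/EI and f₁₂ = f₂₁ = 2.167/EI.
Compatibility — zero rotation at each built-in end:
  4.333 M_D + 2.167 M_E = 2691
  2.167 M_D + 4.333 M_E = 2354
Solving the pair gives M_D = 466 kip·ft and M_E = 310.3 kip·ft (hogging).

M_E = 310.3 kip·ft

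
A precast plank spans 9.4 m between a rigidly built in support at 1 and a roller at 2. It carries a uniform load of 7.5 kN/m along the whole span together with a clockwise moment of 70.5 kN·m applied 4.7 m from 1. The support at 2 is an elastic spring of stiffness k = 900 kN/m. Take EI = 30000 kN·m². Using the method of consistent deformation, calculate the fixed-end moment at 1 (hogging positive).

Choose R_2 as the redundant. The primary structure is the cantilever fixed at 1.
Primary-structure tip deflection at 2 by superposition:
  UDL 7.5: wL⁴/(8EI) = 7320/EI
  clockwise couple 70.5 at a = 4.7: M₀a(2L − a)/(2EI) = 2336/EI
  δ_0 = 9656/EI
Tip deflection under a unit load at 2: L³/(3EI) = 276.9/EI.
With EI = 30000 kN·m²: δ_0 = 0.32185 m and δ_{22} = 0.009229 m/kN.
Compatibility — the spring shortens by R_2/k under the reaction it provides: δ_0 − R_2·δ_{22} = R_2/k. With 1/k = 0.001111 m/kN, R_2 = δ_0 / (δ_{22} + 1/k) = 0.32185 / (0.009229 + 0.001111) = 31.13 kN.
Moment equilibrium about 1: M_1 = Σ(load moments about 1) − R_2·L = 401.9 − 31.13×9.4 = 109.3 kN·m.

M_1 = 109.3 kN·m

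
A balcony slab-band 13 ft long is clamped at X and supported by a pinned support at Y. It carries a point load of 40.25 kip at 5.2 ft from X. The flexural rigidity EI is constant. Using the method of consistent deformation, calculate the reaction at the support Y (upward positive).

Release the roller at Y. Primary structure: cantilever fixed at X.
Free-end deflection of the primary structure under the applied loading (downward +):
  point load 40.25 at a = 5.2: Pa²(3L − a)/(6EI) = 6131/EI
Tip deflection under a unit load at Y: L³/(3EI) = 732.3/EI.
Compatibility at Y: δ_0 − R_Y·δ_{YY} = 0, so R_Y = 6131/732.3 = 8.372 kip.

R_Y = 8.372 kip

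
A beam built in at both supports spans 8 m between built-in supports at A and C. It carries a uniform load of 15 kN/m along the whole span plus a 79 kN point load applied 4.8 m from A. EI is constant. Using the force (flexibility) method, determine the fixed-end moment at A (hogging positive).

M_A = 140.7 kN·m

Release both end moments; the primary structure is a simply-supported span AC with redundants M_A and M_C.
Simple-span end rotations at A and C under the given loads:
  at A: UDL 15: wL³/(24EI) = 320/EI
  at C: UDL 15: wL³/(24EI) = 320/EI
  at A: point load 79 at a = 4.8: Pab(L + b)/(6LEI) = 283.1/EI
  at C: point load 79 at a = 4.8: Pab(L + a)/(6LEI) = 323.6/EI
  θ_A0 = 603.1/EI,  θ_C0 = 643.6/EI
Flexibility coefficients: a unit moment at one end gives L/(3EI) there and L/(6EI) at the far end, so f₁₁ = f₂₂ = 2.667/EI and f₁₂ = f₂₁ = 1.333/EI.
Compatibility — zero rotation at each built-in end:
  2.667 M_A + 1.333 M_C = 603.1
  1.333 M_A + 2.667 M_C = 643.6
Solving the pair gives M_A = 140.7 kN·m and M_C = 171 kN·m (hogging).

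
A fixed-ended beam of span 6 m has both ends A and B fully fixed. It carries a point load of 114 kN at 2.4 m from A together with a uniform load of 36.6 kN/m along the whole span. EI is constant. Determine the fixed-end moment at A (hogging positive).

M_A = 208.3 kN·m

Take the two fixed-end moments M_A, M_B as redundants; the released structure is the simple span AB.
End rotations of the released simple span under the applied load (×1/EI):
  at A: point load 114 at a = 2.4: Pab(L + b)/(6LEI) = 262.7/EI
  at B: point load 114 at a = 2.4: Pab(L + a)/(6LEI) = 229.8/EI
  at A: UDL 36.6: wL³/(24EI) = 329.4/EI
  at B: UDL 36.6: wL³/(24EI) = 329.4/EI
  θ_A0 = 592.1/EI,  θ_B0 = 559.2/EI
Flexibility coefficients: a unit moment at one end gives L/(3EI) there and L/(6EI) at the far end, so f₁₁ = f₂₂ = 2/EI and f₁₂ = f₂₁ = 1/EI.
Compatibility — zero rotation at each built-in end:
  2 M_A + 1 M_B = 592.1
  1 M_A + 2 M_B = 559.2
Solving the pair gives M_A = 208.3 kN·m and M_B = 175.5 kN·m (hogging).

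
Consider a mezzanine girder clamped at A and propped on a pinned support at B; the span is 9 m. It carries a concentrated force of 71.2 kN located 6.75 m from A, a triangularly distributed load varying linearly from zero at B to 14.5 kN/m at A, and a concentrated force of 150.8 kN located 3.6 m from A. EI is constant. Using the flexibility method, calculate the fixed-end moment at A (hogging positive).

M_A = 414 kN·m

Take the reaction at B as the redundant and release it; the primary structure is a cantilever fixed at A.
Deflection at B on the released cantilever, summing each load's contribution:
  point load 71.2 at a = 6.75: Pa²(3L − a)/(6EI) = 10949/EI
  triangular load, peak 14.5 at the fixed end: w₀L⁴/(30EI) = 3171/EI
  point load 150.8 at a = 3.6: Pa²(3L − a)/(6EI) = 7622/EI
  δ_0 = 21742/EI
Tip deflection under a unit load at B: L³/(3EI) = 243/EI.
The prop prevents deflection at B: R_B = δ_0/δ_{BB} = 21742/243 = 89.47 kN.
Moment equilibrium about A: M_A = Σ(load moments about A) − R_B·L = 1219 − 89.47×9 = 414 kN·m.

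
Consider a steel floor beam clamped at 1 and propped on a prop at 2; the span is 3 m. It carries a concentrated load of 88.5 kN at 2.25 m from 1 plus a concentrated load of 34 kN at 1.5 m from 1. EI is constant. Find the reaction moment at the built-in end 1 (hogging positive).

M_1 = 50.24 kN·m

Remove the prop at 2; the released (primary) structure is a cantilever built in at 1.
Deflection at 2 on the released cantilever, summing each load's contribution:
  point load 88.5 at a = 2.25: Pa²(3L − a)/(6EI) = 504/EI
  point load 34 at a = 1.5: Pa²(3L − a)/(6EI) = 95.62/EI
  δ_0 = 599.7/EI
Tip deflection under a unit load at 2: L³/(3EI) = 9/EI.
The prop prevents deflection at 2: R_2 = δ_0/δ_{22} = 599.7/9 = 66.63 kN.
Moment equilibrium about 1: M_1 = Σ(load moments about 1) − R_2·L = 250.1 − 66.63×3 = 50.24 kN·m.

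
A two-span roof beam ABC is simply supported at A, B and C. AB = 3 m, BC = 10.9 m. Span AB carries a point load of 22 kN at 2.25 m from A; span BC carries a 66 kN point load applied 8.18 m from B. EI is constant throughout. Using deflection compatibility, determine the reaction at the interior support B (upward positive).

R_B = 62.02 kN

Take M_B as the redundant. Released structure: two simple spans AB and BC with a hinge at B.
Rotations at B on the released spans (each span's end-slope, ×1/EI):
  span AB: point load 22 at a = 2.25: Pab(L + a)/(6LEI) = 10.83/EI
  span BC: point load 66 at a = 8.18: Pab(L + b)/(6LEI) = 305.8/EI
  relative rotation θ_0 = (10.83 + 305.8)/EI = 316.6/EI
A unit hogging moment at B produces rotation L₁/(3EI) + L₂/(3EI) = 4.633/EI.
Slope continuity at B: θ_0 = M_B·4.633/EI, so M_B = 316.6/4.633 = 68.34 kN·m (hogging).
Span AB, ΣM about A with M_B applied at B: R_B^{AB}·3 = 49.5 + 68.34, so R_B^{AB} = 39.28 kN and R_A = 22 − 39.28 = -17.28 kN.
Span BC, ΣM about C: R_B^{BC}·10.9 = 179.5 + 68.34, so R_B^{BC} = 22.74 kN and R_C = 66 − 22.74 = 43.26 kN.
R_B = 39.28 + 22.74 = 62.02 kN.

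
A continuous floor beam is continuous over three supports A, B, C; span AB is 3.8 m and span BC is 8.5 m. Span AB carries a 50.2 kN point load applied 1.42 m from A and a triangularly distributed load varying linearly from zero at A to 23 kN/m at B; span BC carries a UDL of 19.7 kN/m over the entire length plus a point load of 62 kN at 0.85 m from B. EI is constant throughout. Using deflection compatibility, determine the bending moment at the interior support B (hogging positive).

Take M_B as the redundant. Released structure: two simple spans AB and BC with a hinge at B.
Discontinuity in slope at B on the released structure — sum the simple-span end rotations:
  span AB: point load 50.2 at a = 1.42: Pab(L + a)/(6LEI) = 38.84/EI
  span AB: triangular load, peak 23: w₀L³/(45EI) = 28.05/EI
  span BC: UDL 19.7: wL³/(24EI) = 504.1/EI
  span BC: point load 62 at a = 0.85: Pab(L + b)/(6LEI) = 127.7/EI
  relative rotation θ_0 = (66.89 + 631.8)/EI = 698.6/EI
A unit hogging moment at B produces rotation L₁/(3EI) + L₂/(3EI) = 4.1/EI.
Compatibility: M_B·(L₁+L₂)/(3EI) = θ_0, giving M_B = 170.4 kN·m (hogging).

M_B = 170.4 kN·m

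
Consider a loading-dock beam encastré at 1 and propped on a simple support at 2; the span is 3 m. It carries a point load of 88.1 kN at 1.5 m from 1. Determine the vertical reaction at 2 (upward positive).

Remove the prop at 2; the released (primary) structure is a cantilever built in at 1.
Primary-structure tip deflection at 2 by superposition:
  point load 88.1 at a = 1.5: Pa²(3L − a)/(6EI) = 247.8/EI
Flexibility coefficient — unit upward force at 2: δ_{22} = L³/(3EI) = 9/EI.
The prop prevents deflection at 2: R_2 = δ_0/δ_{22} = 247.8/9 = 27.53 kN.

R_2 = 27.53 kN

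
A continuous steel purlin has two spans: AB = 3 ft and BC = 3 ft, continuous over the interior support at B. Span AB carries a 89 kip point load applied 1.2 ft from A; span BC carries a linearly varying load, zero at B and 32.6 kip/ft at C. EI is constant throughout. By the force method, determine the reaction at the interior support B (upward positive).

R_B = 72.56 kip

Release continuity at B by inserting a hinge; the redundant is the internal moment M_B. The primary structure is two simply-supported spans AB and BC.
Discontinuity in slope at B on the released structure — sum the simple-span end rotations:
  span AB: point load 89 at a = 1.2: Pab(L + a)/(6LEI) = 44.86/EI
  span BC: triangular load, peak 32.6: 7w₀L³/(360EI) = 17.11/EI
  relative rotation θ_0 = (44.86 + 17.11)/EI = 61.97/EI
A unit hogging moment at B produces rotation L₁/(3EI) + L₂/(3EI) = 2/EI.
Slope continuity at B: θ_0 = M_B·2/EI, so M_B = 61.97/2 = 30.99 kip·ft (hogging).
Span AB, ΣM about A with M_B applied at B: R_B^{AB}·3 = 106.8 + 30.99, so R_B^{AB} = 45.93 kip and R_A = 89 − 45.93 = 43.07 kip.
Span BC, ΣM about C: R_B^{BC}·3 = 48.9 + 30.99, so R_B^{BC} = 26.63 kip and R_C = 48.9 − 26.63 = 22.27 kip.
R_B = 45.93 + 26.63 = 72.56 kip.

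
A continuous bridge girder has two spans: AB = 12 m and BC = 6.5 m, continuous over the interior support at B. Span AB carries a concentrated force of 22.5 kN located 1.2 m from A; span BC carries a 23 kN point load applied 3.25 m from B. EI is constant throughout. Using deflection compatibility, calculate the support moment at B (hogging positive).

Insert a hinge at B; M_B is the redundant, and each span becomes simply supported.
End slopes at the hinge B, treating each span as simply supported:
  span AB: point load 22.5 at a = 1.2: Pab(L + a)/(6LEI) = 53.46/EI
  span BC: point load 23 at a = 3.25: Pab(L + b)/(6LEI) = 60.73/EI
  relative rotation θ_0 = (53.46 + 60.73)/EI = 114.2/EI
A unit hogging moment at B produces rotation L₁/(3EI) + L₂/(3EI) = 6.167/EI.
Slope continuity at B: θ_0 = M_B·6.167/EI, so M_B = 114.2/6.167 = 18.52 kN·m (hogging).

M_B = 18.52 kN·m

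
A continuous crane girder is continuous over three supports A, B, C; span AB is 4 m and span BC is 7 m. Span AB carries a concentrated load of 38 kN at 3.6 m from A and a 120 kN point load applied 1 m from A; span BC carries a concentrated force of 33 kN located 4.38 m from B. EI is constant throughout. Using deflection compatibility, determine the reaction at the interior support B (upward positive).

Release continuity at B by inserting a hinge; the redundant is the internal moment M_B. The primary structure is two simply-supported spans AB and BC.
Rotations at B on the released spans (each span's end-slope, ×1/EI):
  span AB: point load 38 at a = 3.6: Pab(L + a)/(6LEI) = 17.33/EI
  span AB: point load 120 at a = 1: Pab(L + a)/(6LEI) = 75/EI
  span BC: point load 33 at a = 4.38: Pab(L + b)/(6LEI) = 86.74/EI
  relative rotation θ_0 = (92.33 + 86.74)/EI = 179.1/EI
A unit hogging moment at B produces rotation L₁/(3EI) + L₂/(3EI) = 3.667/EI.
Slope continuity at B: θ_0 = M_B·3.667/EI, so M_B = 179.1/3.667 = 48.84 kN·m (hogging).
Span AB, ΣM about A with M_B applied at B: R_B^{AB}·4 = 256.8 + 48.84, so R_B^{AB} = 76.41 kN and R_A = 158 − 76.41 = 81.59 kN.
Span BC, ΣM about C: R_B^{BC}·7 = 86.46 + 48.84, so R_B^{BC} = 19.33 kN and R_C = 33 − 19.33 = 13.67 kN.
R_B = 76.41 + 19.33 = 95.74 kN.

R_B = 95.74 kN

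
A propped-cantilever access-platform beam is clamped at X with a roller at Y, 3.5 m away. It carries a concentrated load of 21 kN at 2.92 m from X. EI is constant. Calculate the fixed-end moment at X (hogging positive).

Remove the prop at Y; the released (primary) structure is a cantilever built in at X.
Free-end deflection of the primary structure under the applied loading (downward +):
  point load 21 at a = 2.92: Pa²(3L − a)/(6EI) = 226.2/EI
Tip deflection under a unit load at Y: L³/(3EI) = 14.29/EI.
The prop prevents deflection at Y: R_Y = δ_0/δ_{YY} = 226.2/14.29 = 15.83 kN.
Moment equilibrium about X: M_X = Σ(load moments about X) − R_Y·L = 61.32 − 15.83×3.5 = 5.923 kN·m.

M_X = 5.923 kN·m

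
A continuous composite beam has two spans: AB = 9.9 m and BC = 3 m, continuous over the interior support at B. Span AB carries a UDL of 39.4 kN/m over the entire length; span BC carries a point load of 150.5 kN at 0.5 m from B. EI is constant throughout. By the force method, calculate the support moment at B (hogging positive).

M_B = 383.8 kN·m

Release continuity at B by inserting a hinge; the redundant is the internal moment M_B. The primary structure is two simply-supported spans AB and BC.
Rotations at B on the released spans (each span's end-slope, ×1/EI):
  span AB: UDL 39.4: wL³/(24EI) = 1593/EI
  span BC: point load 150.5 at a = 0.5: Pab(L + b)/(6LEI) = 57.48/EI
  relative rotation θ_0 = (1593 + 57.48)/EI = 1650/EI
A unit hogging moment at B produces rotation L₁/(3EI) + L₂/(3EI) = 4.3/EI.
Compatibility: M_B·(L₁+L₂)/(3EI) = θ_0, giving M_B = 383.8 kN·m (hogging).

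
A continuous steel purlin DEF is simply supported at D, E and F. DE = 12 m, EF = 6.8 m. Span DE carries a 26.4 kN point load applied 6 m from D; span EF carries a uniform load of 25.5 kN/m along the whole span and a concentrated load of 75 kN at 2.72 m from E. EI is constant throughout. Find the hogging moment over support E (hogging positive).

Release continuity at E by inserting a hinge; the redundant is the internal moment M_E. The primary structure is two simply-supported spans DE and EF.
Rotations at E on the released spans (each span's end-slope, ×1/EI):
  span DE: point load 26.4 at a = 6: Pab(L + a)/(6LEI) = 237.6/EI
  span EF: UDL 25.5: wL³/(24EI) = 334.1/EI
  span EF: point load 75 at a = 2.72: Pab(L + b)/(6LEI) = 222/EI
  relative rotation θ_0 = (237.6 + 556)/EI = 793.6/EI
A unit hogging moment at E produces rotation L₁/(3EI) + L₂/(3EI) = 6.267/EI.
Compatibility: M_E·(L₁+L₂)/(3EI) = θ_0, giving M_E = 126.6 kN·m (hogging).

M_E = 126.6 kN·m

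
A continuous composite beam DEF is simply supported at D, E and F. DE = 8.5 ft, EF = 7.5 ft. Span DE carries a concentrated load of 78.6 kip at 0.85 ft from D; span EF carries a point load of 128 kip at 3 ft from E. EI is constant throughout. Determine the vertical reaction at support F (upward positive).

Release continuity at E by inserting a hinge; the redundant is the internal moment M_E. The primary structure is two simply-supported spans DE and EF.
End slopes at the hinge E, treating each span as simply supported:
  span DE: point load 78.6 at a = 0.85: Pab(L + a)/(6LEI) = 93.7/EI
  span EF: point load 128 at a = 3: Pab(L + b)/(6LEI) = 460.8/EI
  relative rotation θ_0 = (93.7 + 460.8)/EI = 554.5/EI
A unit hogging moment at E produces rotation L₁/(3EI) + L₂/(3EI) = 5.333/EI.
Slope continuity at E: θ_0 = M_E·5.333/EI, so M_E = 554.5/5.333 = 104 kip·ft (hogging).
Span EF, ΣM about F: R_E^{EF}·7.5 = 576 + 104, so R_E^{EF} = 90.66 kip and R_F = 128 − 90.66 = 37.34 kip.

R_F = 37.34 kip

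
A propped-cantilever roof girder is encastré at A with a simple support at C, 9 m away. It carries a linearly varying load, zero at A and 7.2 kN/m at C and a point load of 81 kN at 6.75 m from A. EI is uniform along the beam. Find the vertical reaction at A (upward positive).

R_A = 44.32 kN

Choose R_C as the redundant. The primary structure is the cantilever fixed at A.
Free-end deflection of the primary structure under the applied loading (downward +):
  triangular load, peak 7.2 at the free end: 11w₀L⁴/(120EI) = 4330/EI
  point load 81 at a = 6.75: Pa²(3L − a)/(6EI) = 12456/EI
  δ_0 = 16786/EI
Tip deflection under a unit load at C: L³/(3EI) = 243/EI.
The prop prevents deflection at C: R_C = δ_0/δ_{CC} = 16786/243 = 69.08 kN.
Vertical equilibrium: R_A = ΣP − R_C = 113.4 − 69.08 = 44.32 kN.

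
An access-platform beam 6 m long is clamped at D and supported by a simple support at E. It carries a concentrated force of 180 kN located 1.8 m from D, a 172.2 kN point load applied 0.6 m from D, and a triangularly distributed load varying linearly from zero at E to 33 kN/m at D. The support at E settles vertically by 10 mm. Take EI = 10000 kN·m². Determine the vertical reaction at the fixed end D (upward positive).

Release the roller at E. Primary structure: cantilever fixed at D.
Primary-structure tip deflection at E by superposition:
  point load 180 at a = 1.8: Pa²(3L − a)/(6EI) = 1575/EI
  point load 172.2 at a = 0.6: Pa²(3L − a)/(6EI) = 179.8/EI
  triangular load, peak 33 at the fixed end: w₀L⁴/(30EI) = 1426/EI
  δ_0 = 3180/EI
Tip deflection under a unit load at E: L³/(3EI) = 72/EI.
With EI = 10000 kN·m²: δ_0 = 0.318 m and δ_{EE} = 0.0072 m/kN.
Compatibility — the beam at E must follow the support down by 0.01 m: δ_0 − R_E·δ_{EE} = 0.01, so R_E = (0.318 − 0.01)/0.0072 = 42.78 kN.
Vertical equilibrium: R_D = ΣP − R_E = 451.2 − 42.78 = 408.4 kN.

R_D = 408.4 kN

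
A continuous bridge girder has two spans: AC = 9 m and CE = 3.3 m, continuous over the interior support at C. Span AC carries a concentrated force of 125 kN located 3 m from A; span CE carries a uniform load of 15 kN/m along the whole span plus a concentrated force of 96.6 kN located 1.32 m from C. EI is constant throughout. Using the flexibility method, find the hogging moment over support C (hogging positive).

M_C = 143.9 kN·m

Insert a hinge at C; M_C is the redundant, and each span becomes simply supported.
Rotations at C on the released spans (each span's end-slope, ×1/EI):
  span AC: point load 125 at a = 3: Pab(L + a)/(6LEI) = 500/EI
  span CE: UDL 15: wL³/(24EI) = 22.46/EI
  span CE: point load 96.6 at a = 1.32: Pab(L + b)/(6LEI) = 67.33/EI
  relative rotation θ_0 = (500 + 89.79)/EI = 589.8/EI
A unit hogging moment at C produces rotation L₁/(3EI) + L₂/(3EI) = 4.1/EI.
Slope continuity at C: θ_0 = M_C·4.1/EI, so M_C = 589.8/4.1 = 143.9 kN·m (hogging).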